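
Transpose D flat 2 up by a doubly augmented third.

Counting three letter names up from D lands on F.
A doubly augmented third spans 6 semitones, so from Db2 the target pitch is F##2.

F double-sharp 2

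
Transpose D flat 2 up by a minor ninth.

E double-flat 3

The ninth's letter: D up two letter names plus an octave → E.
A minor ninth is 13 semitones; 13 semitones up from Db2 gives Ebb3.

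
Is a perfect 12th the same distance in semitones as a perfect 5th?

No

19 semitones (perfect twelfth) vs 7 semitones (perfect fifth): not equal.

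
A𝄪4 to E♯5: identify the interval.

A to E spans five letter names (A-B-C-D-E): a fifth.
A##4 to E#5 spans 6 semitones — one semitone narrower than the perfect fifth (7) — giving a diminished fifth.

diminished fifth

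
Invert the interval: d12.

augmented 4th

First reduce the compound diminished twelfth to its simple form, a diminished fifth.
The rule of nine gives the new number: 9 − 5 = 4, so a fifth becomes a fourth.
And diminished becomes augmented under inversion, so we get an augmented fourth.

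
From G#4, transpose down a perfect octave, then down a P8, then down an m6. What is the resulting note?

B#1

A perfect octave down from G#4 is G#3.
A perfect octave down from G#3 is G#2.
Down a minor sixth from G#2: B#1 (8 semitones down).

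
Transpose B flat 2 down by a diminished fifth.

Five letter names down from B: E.
A diminished fifth spans 6 semitones, so from Bb2 the target pitch is E2.

E 2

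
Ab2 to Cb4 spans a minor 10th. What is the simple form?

Subtracting seven from the interval number removes an octave: 10 − 7 = 3.
Quality carries through unchanged, so the simple form is a minor third.

m3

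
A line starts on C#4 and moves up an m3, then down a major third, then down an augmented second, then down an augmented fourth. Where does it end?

A minor third up from C#4 is E4.
Down a major third from E4: C4 (4 semitones down).
An augmented second down from C4 is Bbb3.
An augmented fourth down from Bbb3 is Fbb3.

Fbb3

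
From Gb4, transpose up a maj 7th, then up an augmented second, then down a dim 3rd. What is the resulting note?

E##5

Gb4 up a major seventh → F5 (11 semitones).
F5 up an augmented second → G#5 (3 semitones).
Down a diminished third from G#5: E##5 (2 semitones down).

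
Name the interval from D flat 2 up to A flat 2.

perfect 5th

D to A spans five letter names (D-E-F-G-A), so the interval is some kind of fifth.
Counting semitones, Db2→Ab2 is 7, which is the perfect fifth.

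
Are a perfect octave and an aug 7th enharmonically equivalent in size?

Yes

A perfect octave = 12 semitones = an augmented seventh; enharmonically equal.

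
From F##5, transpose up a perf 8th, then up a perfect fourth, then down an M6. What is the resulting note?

Up a perfect octave from F##5: F##6 (12 semitones up).
A perfect fourth up from F##6 is B#6.
B#6 down a major sixth → D#6 (9 semitones).

D#6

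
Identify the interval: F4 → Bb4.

F to B spans four letter names (F-G-A-B), so the interval is some kind of fourth.
The perfect fourth spans 5 semitones, and F4 to Bb4 is exactly 5 semitones — so this is a perfect fourth.

perfect 4th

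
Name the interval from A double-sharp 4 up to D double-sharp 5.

A to D spans four letter names (A-B-C-D) — that makes it a fourth of some quality.
The perfect fourth spans 5 semitones, and A##4 to D##5 is exactly 5 semitones — so this is a perfect fourth.

perfect fourth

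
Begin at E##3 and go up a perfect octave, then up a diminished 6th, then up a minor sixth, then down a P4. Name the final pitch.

E5

A perfect octave up from E##3 is E##4.
Up a diminished sixth from E##4: C#5 (7 semitones up).
A minor sixth up from C#5 is A5.
A perfect fourth down from A5 is E5.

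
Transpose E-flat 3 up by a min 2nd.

F-flat 3

Two letter names up from E: F.
A minor second spans 1 semitone, so from Eb3 the target pitch is Fb3.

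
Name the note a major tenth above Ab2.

C4

The tenth's letter: A up three letter names plus an octave → C.
A major tenth spans 16 semitones, so from Ab2 the target pitch is C4.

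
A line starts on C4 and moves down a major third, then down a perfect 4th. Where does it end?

Eb3

C4 down a major third → Ab3 (4 semitones).
Ab3 down a perfect fourth → Eb3 (5 semitones).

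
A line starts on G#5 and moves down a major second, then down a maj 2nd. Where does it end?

G#5 down a major second → F#5 (2 semitones).
A major second down from F#5 is E5.

E5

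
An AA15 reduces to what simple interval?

doubly augmented octave

Take out an octave (7 from the number): 15 − 7 = 8.
Quality carries through unchanged, so the simple form is a doubly augmented octave.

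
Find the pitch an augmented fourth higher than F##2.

Four letter names up from F: B.
An augmented fourth is 6 semitones; 6 semitones up from F##2 gives B##2.

B##2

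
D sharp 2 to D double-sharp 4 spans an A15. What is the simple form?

Subtracting seven from the interval number removes an octave: 15 − 7 = 8.
So an augmented fifteenth is an octave plus an augmented octave. The quality is unchanged.

A8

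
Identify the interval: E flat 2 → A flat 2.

perfect fourth

E to A spans four letter names (E-F-G-A): a fourth.
Eb2 to Ab2 is 5 semitones, matching the perfect fourth exactly, so the quality is perfect.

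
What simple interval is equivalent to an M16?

Take out 2 octaves (14 from the number): 16 − 14 = 2.
So a major sixteenth is 2 octaves plus a major second. The quality is unchanged.

M2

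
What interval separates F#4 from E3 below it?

Descending from F#4 to E3 is the same interval as ascending E3 to F#4.
E to F spans two letter names (E-F), plus an octave, so the interval is some kind of ninth.
Counting semitones, E3→F#4 is 14, which is the major ninth.
(Equivalently, a compound major second: a major second plus an octave.)

M9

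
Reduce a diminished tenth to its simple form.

d3

Take out an octave (7 from the number): 10 − 7 = 3.
That makes a diminished tenth a compound diminished third — an octave plus a diminished third.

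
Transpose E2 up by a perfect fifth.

B2

Counting five letter names up from E lands on B.
A perfect fifth spans 7 semitones, so from E2 the target pitch is B2.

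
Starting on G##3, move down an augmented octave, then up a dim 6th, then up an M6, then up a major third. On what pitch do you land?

G##3 down an augmented octave → G#2 (13 semitones).
A diminished sixth up from G#2 is Eb3.
A major sixth up from Eb3 is C4.
C4 up a major third → E4 (4 semitones).

E4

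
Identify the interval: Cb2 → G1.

Descending from Cb2 to G1 is the same interval as ascending G1 to Cb2.
G to C spans four letter names (G-A-B-C): a fourth.
The perfect fourth is 5 semitones; here we have 4, one semitone narrower: diminished.

d4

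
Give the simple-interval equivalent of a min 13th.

minor 6th

Take out an octave (7 from the number): 13 − 7 = 6.
Quality carries through unchanged, so the simple form is a minor sixth.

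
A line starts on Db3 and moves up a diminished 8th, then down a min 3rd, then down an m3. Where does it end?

Db3 up a diminished octave → Dbb4 (11 semitones).
Dbb4 down a minor third → Bbb3 (3 semitones).
A minor third down from Bbb3 is Gb3.

Gb3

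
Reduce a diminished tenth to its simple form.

Each octave removed subtracts seven from the number: 10 − 7 = 3.
Quality carries through unchanged, so the simple form is a diminished third.

diminished third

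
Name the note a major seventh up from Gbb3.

Fb4

Seven letter names up from G: F.
A major seventh spans 11 semitones, so from Gbb3 the target pitch is Fb4.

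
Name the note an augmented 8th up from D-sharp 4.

D-double-sharp 5

An octave keeps the letter name D, an octave up from D.
Moving 13 semitones up from D#4 (the size of an augmented octave) reaches D##5.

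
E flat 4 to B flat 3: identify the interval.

Descending from Eb4 to Bb3 is the same interval as ascending Bb3 to Eb4.
B to E spans four letter names (B-C-D-E): a fourth.
Counting semitones, Bb3→Eb4 is 5, which is the perfect fourth.

perfect 4th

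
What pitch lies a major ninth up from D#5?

Counting two letter names plus an octave up from D lands on E.
A major ninth spans 14 semitones, so from D#5 the target pitch is E#6.

E#6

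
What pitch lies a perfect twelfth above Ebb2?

Bbb3

Five letters up from E (plus an octave) reaches B.
Moving 19 semitones up from Ebb2 (the size of a perfect twelfth) reaches Bbb3.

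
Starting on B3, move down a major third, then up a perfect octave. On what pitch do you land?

G4

A major third down from B3 is G3.
G3 up a perfect octave → G4 (12 semitones).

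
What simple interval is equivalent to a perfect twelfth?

P5

Subtracting seven from the interval number removes an octave: 12 − 7 = 5.
So a perfect twelfth is an octave plus a perfect fifth. The quality is unchanged.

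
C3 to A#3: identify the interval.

C to A spans six letter names (C-D-E-F-G-A): a sixth.
A major sixth would be 9 semitones; C3 to A#3 is 10, one semitone wider, so the interval is augmented.

augmented sixth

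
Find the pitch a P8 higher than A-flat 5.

The letter stays A (same as the start), shifted an octave up.
A perfect octave spans 12 semitones, so from Ab5 the target pitch is Ab6.

A-flat 6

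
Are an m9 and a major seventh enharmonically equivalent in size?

No

13 semitones (minor ninth) vs 11 semitones (major seventh): not equal.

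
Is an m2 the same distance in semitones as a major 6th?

A minor second is 1 semitone but a major sixth is 9 semitones — different sizes.

No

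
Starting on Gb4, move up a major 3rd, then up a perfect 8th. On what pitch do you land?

A major third up from Gb4 is Bb4.
Bb4 up a perfect octave → Bb5 (12 semitones).

Bb5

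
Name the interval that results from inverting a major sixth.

The rule of nine gives the new number: 9 − 6 = 3, so a sixth becomes a third.
And major becomes minor under inversion, so we get a minor third.

minor 3rd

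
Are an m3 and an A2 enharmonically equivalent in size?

Both span 3 semitones: a minor third and an augmented second are the same chromatic distance.

Yes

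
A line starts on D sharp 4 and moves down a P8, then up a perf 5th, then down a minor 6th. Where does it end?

C double-sharp 3

A perfect octave down from D#4 is D#3.
D#3 up a perfect fifth → A#3 (7 semitones).
Down a minor sixth from A#3: C##3 (8 semitones down).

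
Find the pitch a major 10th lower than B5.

Three letters down from B (plus an octave) reaches G.
Moving 16 semitones down from B5 (the size of a major tenth) reaches G4.

G4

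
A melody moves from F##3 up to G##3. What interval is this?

M2

F to G spans two letter names (F-G), so the interval is some kind of second.
F##3 to G##3 is 2 semitones, matching the major second exactly, so the quality is major.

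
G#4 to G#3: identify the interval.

Descending from G#4 to G#3 is the same interval as ascending G#3 to G#4.
G to G is the same letter name, plus an octave: an octave.
Counting semitones, G#3→G#4 is 12, which is the perfect octave.

P8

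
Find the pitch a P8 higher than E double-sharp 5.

E double-sharp 6

An octave keeps the letter name E, an octave up from E.
A perfect octave spans 12 semitones, so from E##5 the target pitch is E##6.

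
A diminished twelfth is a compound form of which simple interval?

Each octave removed subtracts seven from the number: 12 − 7 = 5.
So a diminished twelfth is an octave plus a diminished fifth. The quality is unchanged.

d5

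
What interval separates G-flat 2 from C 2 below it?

Descending from Gb2 to C2 is the same interval as ascending C2 to Gb2.
C to G spans five letter names (C-D-E-F-G) — that makes it a fifth of some quality.
The perfect fifth is 7 semitones; here we have 6, one semitone narrower: diminished.

diminished fifth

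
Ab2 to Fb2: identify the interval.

Descending from Ab2 to Fb2 is the same interval as ascending Fb2 to Ab2.
F to A spans three letter names (F-G-A) — that makes it a third of some quality.
The major third spans 4 semitones, and Fb2 to Ab2 is exactly 4 semitones — so this is a major third.

major third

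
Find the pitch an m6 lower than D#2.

The sixth takes the letter from D down to F.
A minor sixth is 8 semitones; 8 semitones down from D#2 gives F##1.

F##1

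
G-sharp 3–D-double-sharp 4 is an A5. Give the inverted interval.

d4

Interval numbers invert to sum to nine: 5 + 4 = 9, so a fifth inverts to a fourth.
And augmented becomes diminished under inversion, so we get a diminished fourth.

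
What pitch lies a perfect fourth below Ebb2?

The fourth takes the letter from E down to B.
A perfect fourth spans 5 semitones, so from Ebb2 the target pitch is Bbb1.

Bbb1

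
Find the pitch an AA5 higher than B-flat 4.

The fifth takes the letter from B up to F.
Moving 9 semitones up from Bb4 (the size of a doubly augmented fifth) reaches F##5.

F-double-sharp 5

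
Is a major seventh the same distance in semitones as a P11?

No

A major seventh spans 11 semitones; a perfect eleventh spans 17 semitones. They differ by 6.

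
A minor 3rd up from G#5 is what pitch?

Three letter names up from G: B.
A minor third spans 3 semitones, so from G#5 the target pitch is B5.

B5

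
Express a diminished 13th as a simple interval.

Each octave removed subtracts seven from the number: 13 − 7 = 6.
That makes a diminished thirteenth a compound diminished sixth — an octave plus a diminished sixth.

diminished 6th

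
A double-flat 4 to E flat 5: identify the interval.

A to E spans five letter names (A-B-C-D-E) — that makes it a fifth of some quality.
The perfect fifth is 7 semitones; here we have 8, one semitone wider: augmented.

augmented fifth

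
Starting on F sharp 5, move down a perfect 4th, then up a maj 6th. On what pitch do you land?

Down a perfect fourth from F#5: C#5 (5 semitones down).
Up a major sixth from C#5: A#5 (9 semitones up).

A sharp 5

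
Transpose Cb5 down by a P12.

Fb3

The twelfth's letter: C down five letter names plus an octave → F.
A perfect twelfth is 19 semitones; 19 semitones down from Cb5 gives Fb3.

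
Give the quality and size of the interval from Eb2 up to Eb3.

E to E is the same letter name, plus an octave: an octave.
The perfect octave spans 12 semitones, and Eb2 to Eb3 is exactly 12 semitones — so this is a perfect octave.

perfect 8th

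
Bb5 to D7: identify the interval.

B to D spans three letter names (B-C-D), plus an octave — that makes it a tenth of some quality.
Bb5 to D7 is 16 semitones, matching the major tenth exactly, so the quality is major.
(Equivalently, a compound major third: a major third plus an octave.)

major tenth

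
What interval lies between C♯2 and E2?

minor 3rd

C to E spans three letter names (C-D-E), so the interval is some kind of third.
At 3 semitones, C#2→E2 falls one short of a major third: minor.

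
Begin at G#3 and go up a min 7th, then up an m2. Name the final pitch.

G4

A minor seventh up from G#3 is F#4.
F#4 up a minor second → G4 (1 semitone).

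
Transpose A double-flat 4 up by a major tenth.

C flat 6

The tenth's letter: A up three letter names plus an octave → C.
Moving 16 semitones up from Abb4 (the size of a major tenth) reaches Cb6.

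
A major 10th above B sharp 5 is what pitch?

D double-sharp 7

Counting three letter names plus an octave up from B lands on D.
Moving 16 semitones up from B#5 (the size of a major tenth) reaches D##7.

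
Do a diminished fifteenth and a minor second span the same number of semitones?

No

A diminished fifteenth is 23 semitones but a minor second is 1 semitone — different sizes.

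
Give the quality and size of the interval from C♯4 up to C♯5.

P8

C to C is the same letter name, plus an octave — that makes it an octave of some quality.
C#4 to C#5 is 12 semitones, matching the perfect octave exactly, so the quality is perfect.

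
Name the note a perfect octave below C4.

C3

For an octave the letter name doesn't change: still C, an octave down.
A perfect octave is 12 semitones; 12 semitones down from C4 gives C3.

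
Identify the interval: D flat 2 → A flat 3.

D to A spans five letter names (D-E-F-G-A), plus an octave — that makes it a twelfth of some quality.
Db2 to Ab3 is 19 semitones, matching the perfect twelfth exactly, so the quality is perfect.
(Equivalently, a compound perfect fifth: a perfect fifth plus an octave.)

perfect twelfth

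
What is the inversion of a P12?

perfect fourth

First reduce the compound perfect twelfth to its simple form, a perfect fifth.
The rule of nine gives the new number: 9 − 5 = 4, so a fifth becomes a fourth.
And perfect stays perfect under inversion, so we get a perfect fourth.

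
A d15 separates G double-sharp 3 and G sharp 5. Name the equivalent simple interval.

diminished 8th

Each octave removed subtracts seven from the number: 15 − 7 = 8.
That makes a diminished fifteenth a compound diminished octave — an octave plus a diminished octave.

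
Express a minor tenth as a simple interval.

minor third

Subtracting seven from the interval number removes an octave: 10 − 7 = 3.
That makes a minor tenth a compound minor third — an octave plus a minor third.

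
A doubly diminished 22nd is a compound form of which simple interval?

Each octave removed subtracts seven from the number: 22 − 14 = 8.
That makes a doubly diminished twenty-second a compound doubly diminished octave — 2 octaves plus a doubly diminished octave.

dd8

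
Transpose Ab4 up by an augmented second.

B4

Two letter names up from A: B.
An augmented second spans 3 semitones, so from Ab4 the target pitch is B4.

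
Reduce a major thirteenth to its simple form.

Subtracting seven from the interval number removes an octave: 13 − 7 = 6.
Quality carries through unchanged, so the simple form is a major sixth.

major 6th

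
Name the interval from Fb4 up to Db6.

major thirteenth

F to D spans six letter names (F-G-A-B-C-D), plus an octave: a thirteenth.
Fb4 to Db6 is 21 semitones, matching the major thirteenth exactly, so the quality is major.
(Equivalently, a compound major sixth: a major sixth plus an octave.)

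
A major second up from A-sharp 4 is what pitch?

The second takes the letter from A up to B.
A major second spans 2 semitones, so from A#4 the target pitch is B#4.

B-sharp 4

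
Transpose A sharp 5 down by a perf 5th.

The fifth takes the letter from A down to D.
Moving 7 semitones down from A#5 (the size of a perfect fifth) reaches D#5.

D sharp 5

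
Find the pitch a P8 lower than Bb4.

Bb3

For an octave the letter name doesn't change: still B, an octave down.
A perfect octave is 12 semitones; 12 semitones down from Bb4 gives Bb3.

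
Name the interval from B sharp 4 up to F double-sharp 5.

B to F spans five letter names (B-C-D-E-F) — that makes it a fifth of some quality.
Counting semitones, B#4→F##5 is 7, which is the perfect fifth.

perfect 5th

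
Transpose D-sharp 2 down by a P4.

A-sharp 1

The fourth takes the letter from D down to A.
A perfect fourth spans 5 semitones, so from D#2 the target pitch is A#1.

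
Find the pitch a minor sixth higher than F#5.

D6

The sixth takes the letter from F up to D.
A minor sixth is 8 semitones; 8 semitones up from F#5 gives D6.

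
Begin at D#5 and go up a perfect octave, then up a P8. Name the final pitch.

Up a perfect octave from D#5: D#6 (12 semitones up).
Up a perfect octave from D#6: D#7 (12 semitones up).

D#7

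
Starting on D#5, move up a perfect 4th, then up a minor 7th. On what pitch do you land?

Up a perfect fourth from D#5: G#5 (5 semitones up).
A minor seventh up from G#5 is F#6.

F#6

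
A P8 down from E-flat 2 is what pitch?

For an octave the letter name doesn't change: still E, an octave down.
A perfect octave spans 12 semitones, so from Eb2 the target pitch is Eb1.

E-flat 1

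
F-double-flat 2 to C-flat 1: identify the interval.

diminished eleventh

Descending from Fbb2 to Cb1 is the same interval as ascending Cb1 to Fbb2.
C to F spans four letter names (C-D-E-F), plus an octave: an eleventh.
Cb1 to Fbb2 spans 16 semitones — one semitone narrower than the perfect eleventh (17) — giving a diminished eleventh.
(Equivalently, a compound diminished fourth: a diminished fourth plus an octave.)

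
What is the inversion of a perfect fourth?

Inverted interval numbers add to nine, so a fourth pairs with a fifth (4 + 5 = 9).
The quality also flips — perfect stays perfect — giving a perfect fifth.

P5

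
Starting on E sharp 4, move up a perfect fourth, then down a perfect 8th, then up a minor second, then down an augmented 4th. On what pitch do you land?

F 3

E#4 up a perfect fourth → A#4 (5 semitones).
A perfect octave down from A#4 is A#3.
A minor second up from A#3 is B3.
B3 down an augmented fourth → F3 (6 semitones).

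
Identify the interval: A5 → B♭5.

A to B spans two letter names (A-B), so the interval is some kind of second.
A5 to Bb5 is 1 semitone, a half step short of the major second (2), so this is minor.

m2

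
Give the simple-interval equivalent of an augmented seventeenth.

Subtracting seven from the interval number removes an octave: 17 − 14 = 3.
Quality carries through unchanged, so the simple form is an augmented third.

augmented third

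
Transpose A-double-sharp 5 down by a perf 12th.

Five letters down from A (plus an octave) reaches D.
Moving 19 semitones down from A##5 (the size of a perfect twelfth) reaches D##4.

D-double-sharp 4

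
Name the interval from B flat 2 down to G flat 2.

Descending from Bb2 to Gb2 is the same interval as ascending Gb2 to Bb2.
G to B spans three letter names (G-A-B) — that makes it a third of some quality.
Counting semitones, Gb2→Bb2 is 4, which is the major third.

M3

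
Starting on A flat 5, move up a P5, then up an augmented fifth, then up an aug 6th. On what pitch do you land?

G double-sharp 7

A perfect fifth up from Ab5 is Eb6.
An augmented fifth up from Eb6 is B6.
An augmented sixth up from B6 is G##7.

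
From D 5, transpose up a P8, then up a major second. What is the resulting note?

E 6

A perfect octave up from D5 is D6.
Up a major second from D6: E6 (2 semitones up).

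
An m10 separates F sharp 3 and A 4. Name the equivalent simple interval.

Take out an octave (7 from the number): 10 − 7 = 3.
So a minor tenth is an octave plus a minor third. The quality is unchanged.

minor third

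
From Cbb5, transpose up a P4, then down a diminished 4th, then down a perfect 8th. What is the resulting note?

Cb4

Up a perfect fourth from Cbb5: Fbb5 (5 semitones up).
A diminished fourth down from Fbb5 is Cb5.
A perfect octave down from Cb5 is Cb4.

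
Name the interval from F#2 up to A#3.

F to A spans three letter names (F-G-A), plus an octave — that makes it a tenth of some quality.
F#2 to A#3 is 16 semitones, matching the major tenth exactly, so the quality is major.
(Equivalently, a compound major third: a major third plus an octave.)

major 10th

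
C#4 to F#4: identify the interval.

C to F spans four letter names (C-D-E-F): a fourth.
The perfect fourth spans 5 semitones, and C#4 to F#4 is exactly 5 semitones — so this is a perfect fourth.

P4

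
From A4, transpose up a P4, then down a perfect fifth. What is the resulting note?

A perfect fourth up from A4 is D5.
A perfect fifth down from D5 is G4.

G4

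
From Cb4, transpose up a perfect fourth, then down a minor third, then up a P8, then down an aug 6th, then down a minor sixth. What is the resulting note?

Abb3

A perfect fourth up from Cb4 is Fb4.
Down a minor third from Fb4: Db4 (3 semitones down).
A perfect octave up from Db4 is Db5.
Down an augmented sixth from Db5: Fbb4 (10 semitones down).
Fbb4 down a minor sixth → Abb3 (8 semitones).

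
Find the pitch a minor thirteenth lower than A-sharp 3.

C-double-sharp 2

Counting six letter names plus an octave down from A lands on C.
A minor thirteenth spans 20 semitones, so from A#3 the target pitch is C##2.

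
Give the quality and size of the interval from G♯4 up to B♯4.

G to B spans three letter names (G-A-B): a third.
The major third spans 4 semitones, and G#4 to B#4 is exactly 4 semitones — so this is a major third.

major 3rd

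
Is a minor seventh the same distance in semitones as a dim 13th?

No

A minor seventh is 10 semitones but a diminished thirteenth is 19 semitones — different sizes.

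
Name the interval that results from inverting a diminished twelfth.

A4

First reduce the compound diminished twelfth to its simple form, a diminished fifth.
Interval numbers invert to sum to nine: 5 + 4 = 9, so a fifth inverts to a fourth.
Quality inverts too: diminished becomes augmented. That makes the inversion an augmented fourth.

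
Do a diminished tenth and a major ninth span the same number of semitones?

A diminished tenth spans 14 semitones, and a major ninth also spans 14 semitones — they're enharmonic.

Yes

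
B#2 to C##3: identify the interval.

B to C spans two letter names (B-C) — that makes it a second of some quality.
Counting semitones, B#2→C##3 is 2, which is the major second.

major second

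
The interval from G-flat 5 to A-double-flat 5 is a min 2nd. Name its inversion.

M7

Inverted interval numbers add to nine, so a second pairs with a seventh (2 + 7 = 9).
The quality also flips — minor becomes major — giving a major seventh.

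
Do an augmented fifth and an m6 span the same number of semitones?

Yes

An augmented fifth = 8 semitones = a minor sixth; enharmonically equal.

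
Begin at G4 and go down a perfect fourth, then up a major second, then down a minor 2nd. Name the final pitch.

D#4

G4 down a perfect fourth → D4 (5 semitones).
Up a major second from D4: E4 (2 semitones up).
E4 down a minor second → D#4 (1 semitone).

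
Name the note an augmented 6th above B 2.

The sixth takes the letter from B up to G.
Moving 10 semitones up from B2 (the size of an augmented sixth) reaches G##3.

G double-sharp 3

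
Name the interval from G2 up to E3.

G to E spans six letter names (G-A-B-C-D-E): a sixth.
Counting semitones, G2→E3 is 9, which is the major sixth.

major sixth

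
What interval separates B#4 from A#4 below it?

major 2nd

Descending from B#4 to A#4 is the same interval as ascending A#4 to B#4.
A to B spans two letter names (A-B), so the interval is some kind of second.
The major second spans 2 semitones, and A#4 to B#4 is exactly 2 semitones — so this is a major second.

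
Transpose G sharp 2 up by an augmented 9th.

A double-sharp 3

Two letters up from G (plus an octave) reaches A.
Moving 15 semitones up from G#2 (the size of an augmented ninth) reaches A##3.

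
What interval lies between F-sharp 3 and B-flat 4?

diminished eleventh

F to B spans four letter names (F-G-A-B), plus an octave: an eleventh.
A perfect eleventh would be 17 semitones; F#3 to Bb4 is 16, one semitone narrower, so the interval is diminished.
(Equivalently, a compound diminished fourth: a diminished fourth plus an octave.)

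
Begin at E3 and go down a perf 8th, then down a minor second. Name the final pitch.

Down a perfect octave from E3: E2 (12 semitones down).
A minor second down from E2 is D#2.

D#2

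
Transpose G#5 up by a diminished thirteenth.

Eb7

Counting six letter names plus an octave up from G lands on E.
Moving 19 semitones up from G#5 (the size of a diminished thirteenth) reaches Eb7.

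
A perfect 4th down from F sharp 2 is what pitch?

C sharp 2

Four letter names down from F: C.
Moving 5 semitones down from F#2 (the size of a perfect fourth) reaches C#2.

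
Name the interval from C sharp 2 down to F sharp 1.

perfect fifth

Descending from C#2 to F#1 is the same interval as ascending F#1 to C#2.
F to C spans five letter names (F-G-A-B-C) — that makes it a fifth of some quality.
F#1 to C#2 is 7 semitones, matching the perfect fifth exactly, so the quality is perfect.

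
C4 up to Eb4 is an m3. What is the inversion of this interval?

Interval numbers invert to sum to nine: 3 + 6 = 9, so a third inverts to a sixth.
Quality inverts too: minor becomes major. That makes the inversion a major sixth.

M6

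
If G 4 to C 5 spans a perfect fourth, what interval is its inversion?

perfect 5th

Inverted interval numbers add to nine, so a fourth pairs with a fifth (4 + 5 = 9).
And perfect stays perfect under inversion, so we get a perfect fifth.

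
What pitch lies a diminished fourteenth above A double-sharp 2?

G sharp 4

The fourteenth's letter: A up seven letter names plus an octave → G.
A diminished fourteenth is 21 semitones; 21 semitones up from A##2 gives G#4.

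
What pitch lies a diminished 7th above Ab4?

The seventh takes the letter from A up to G.
A diminished seventh is 9 semitones; 9 semitones up from Ab4 gives Gbb5.

Gbb5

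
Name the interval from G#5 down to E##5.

Descending from G#5 to E##5 is the same interval as ascending E##5 to G#5.
E to G spans three letter names (E-F-G), so the interval is some kind of third.
A major third would be 4 semitones; E##5 to G#5 is 2, two semitones narrower, so the interval is diminished.

diminished 3rd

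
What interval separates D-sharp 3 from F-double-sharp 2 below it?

minor 6th

Descending from D#3 to F##2 is the same interval as ascending F##2 to D#3.
F to D spans six letter names (F-G-A-B-C-D) — that makes it a sixth of some quality.
A major sixth would be 9 semitones, but F##2 to D#3 is 8 — one semitone narrower, making it a minor sixth.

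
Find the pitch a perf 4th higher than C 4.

F 4

The fourth takes the letter from C up to F.
A perfect fourth is 5 semitones; 5 semitones up from C4 gives F4.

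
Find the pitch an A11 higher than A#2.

D##4

Counting four letter names plus an octave up from A lands on D.
An augmented eleventh is 18 semitones; 18 semitones up from A#2 gives D##4.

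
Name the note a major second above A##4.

Two letter names up from A: B.
A major second spans 2 semitones, so from A##4 the target pitch is B##4.

B##4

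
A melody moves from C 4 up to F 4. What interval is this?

C to F spans four letter names (C-D-E-F), so the interval is some kind of fourth.
Counting semitones, C4→F4 is 5, which is the perfect fourth.

P4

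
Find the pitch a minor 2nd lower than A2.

G#2

Counting two letter names down from A lands on G.
A minor second spans 1 semitone, so from A2 the target pitch is G#2.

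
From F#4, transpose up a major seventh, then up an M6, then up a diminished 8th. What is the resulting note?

C#7

F#4 up a major seventh → E#5 (11 semitones).
E#5 up a major sixth → C##6 (9 semitones).
C##6 up a diminished octave → C#7 (11 semitones).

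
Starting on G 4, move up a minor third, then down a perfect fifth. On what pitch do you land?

A minor third up from G4 is Bb4.
Down a perfect fifth from Bb4: Eb4 (7 semitones down).

E flat 4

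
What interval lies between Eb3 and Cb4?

m6

E to C spans six letter names (E-F-G-A-B-C) — that makes it a sixth of some quality.
Eb3 to Cb4 is 8 semitones, a half step short of the major sixth (9), so this is minor.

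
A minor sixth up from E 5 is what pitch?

The sixth takes the letter from E up to C.
A minor sixth is 8 semitones; 8 semitones up from E5 gives C6.

C 6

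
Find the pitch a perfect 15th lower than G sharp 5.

G sharp 3

For a fifteenth the letter name doesn't change: still G, two octaves down.
A perfect fifteenth spans 24 semitones, so from G#5 the target pitch is G#3.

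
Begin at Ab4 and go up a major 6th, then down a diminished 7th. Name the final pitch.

G#4

A major sixth up from Ab4 is F5.
F5 down a diminished seventh → G#4 (9 semitones).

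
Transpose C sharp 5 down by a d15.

C double-sharp 3

For a fifteenth the letter name doesn't change: still C, two octaves down.
A diminished fifteenth is 23 semitones; 23 semitones down from C#5 gives C##3.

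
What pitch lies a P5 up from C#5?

Counting five letter names up from C lands on G.
Moving 7 semitones up from C#5 (the size of a perfect fifth) reaches G#5.

G#5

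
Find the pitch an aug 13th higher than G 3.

E-sharp 5

Six letters up from G (plus an octave) reaches E.
An augmented thirteenth spans 22 semitones, so from G3 the target pitch is E#5.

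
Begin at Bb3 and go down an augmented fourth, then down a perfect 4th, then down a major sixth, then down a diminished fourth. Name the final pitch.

An augmented fourth down from Bb3 is Fb3.
Down a perfect fourth from Fb3: Cb3 (5 semitones down).
Cb3 down a major sixth → Ebb2 (9 semitones).
Ebb2 down a diminished fourth → Bb1 (4 semitones).

Bb1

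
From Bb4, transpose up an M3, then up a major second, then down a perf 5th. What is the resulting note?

Up a major third from Bb4: D5 (4 semitones up).
A major second up from D5 is E5.
Down a perfect fifth from E5: A4 (7 semitones down).

A4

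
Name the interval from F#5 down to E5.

M2

Descending from F#5 to E5 is the same interval as ascending E5 to F#5.
E to F spans two letter names (E-F), so the interval is some kind of second.
E5 to F#5 is 2 semitones, matching the major second exactly, so the quality is major.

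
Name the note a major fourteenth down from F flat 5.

G double-flat 3

The fourteenth's letter: F down seven letter names plus an octave → G.
A major fourteenth is 23 semitones; 23 semitones down from Fb5 gives Gbb3.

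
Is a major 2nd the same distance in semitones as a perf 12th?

No

A major second is 2 semitones but a perfect twelfth is 19 semitones — different sizes.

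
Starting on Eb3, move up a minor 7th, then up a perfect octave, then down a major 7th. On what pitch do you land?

Ebb4

Eb3 up a minor seventh → Db4 (10 semitones).
A perfect octave up from Db4 is Db5.
Db5 down a major seventh → Ebb4 (11 semitones).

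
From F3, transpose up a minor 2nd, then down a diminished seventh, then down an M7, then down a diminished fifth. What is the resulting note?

E1

Up a minor second from F3: Gb3 (1 semitone up).
A diminished seventh down from Gb3 is A2.
Down a major seventh from A2: Bb1 (11 semitones down).
Bb1 down a diminished fifth → E1 (6 semitones).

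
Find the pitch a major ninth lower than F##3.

Counting two letter names plus an octave down from F lands on E.
A major ninth spans 14 semitones, so from F##3 the target pitch is E#2.

E#2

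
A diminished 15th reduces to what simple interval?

Subtracting seven from the interval number removes an octave: 15 − 7 = 8.
So a diminished fifteenth is an octave plus a diminished octave. The quality is unchanged.

diminished 8th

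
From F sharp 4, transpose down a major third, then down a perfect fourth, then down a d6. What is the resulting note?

C double-sharp 3

A major third down from F#4 is D4.
Down a perfect fourth from D4: A3 (5 semitones down).
A3 down a diminished sixth → C##3 (7 semitones).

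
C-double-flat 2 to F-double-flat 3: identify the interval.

C to F spans four letter names (C-D-E-F), plus an octave, so the interval is some kind of eleventh.
Cbb2 to Fbb3 is 17 semitones, matching the perfect eleventh exactly, so the quality is perfect.
(Equivalently, a compound perfect fourth: a perfect fourth plus an octave.)

perfect eleventh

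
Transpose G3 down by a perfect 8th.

An octave keeps the letter name G, an octave down from G.
A perfect octave spans 12 semitones, so from G3 the target pitch is G2.

G2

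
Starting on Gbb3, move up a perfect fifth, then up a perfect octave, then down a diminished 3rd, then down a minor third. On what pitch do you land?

G4

Up a perfect fifth from Gbb3: Dbb4 (7 semitones up).
Up a perfect octave from Dbb4: Dbb5 (12 semitones up).
Down a diminished third from Dbb5: Bb4 (2 semitones down).
Down a minor third from Bb4: G4 (3 semitones down).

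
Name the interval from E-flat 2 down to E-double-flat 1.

augmented octave

Descending from Eb2 to Ebb1 is the same interval as ascending Ebb1 to Eb2.
E to E is the same letter name, plus an octave: an octave.
The perfect octave is 12 semitones; here we have 13, one semitone wider: augmented.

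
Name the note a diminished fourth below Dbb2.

Ab1

Four letter names down from D: A.
A diminished fourth is 4 semitones; 4 semitones down from Dbb2 gives Ab1.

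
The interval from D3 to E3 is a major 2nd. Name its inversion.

The rule of nine gives the new number: 9 − 2 = 7, so a second becomes a seventh.
And major becomes minor under inversion, so we get a minor seventh.

minor 7th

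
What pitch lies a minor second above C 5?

D-flat 5

The second takes the letter from C up to D.
A minor second spans 1 semitone, so from C5 the target pitch is Db5.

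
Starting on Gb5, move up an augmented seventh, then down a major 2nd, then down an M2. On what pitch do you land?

Up an augmented seventh from Gb5: F#6 (12 semitones up).
A major second down from F#6 is E6.
Down a major second from E6: D6 (2 semitones down).

D6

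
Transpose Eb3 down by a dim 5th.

Five letter names down from E: A.
A diminished fifth is 6 semitones; 6 semitones down from Eb3 gives A2.

A2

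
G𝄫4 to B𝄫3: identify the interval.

minor sixth

Descending from Gbb4 to Bbb3 is the same interval as ascending Bbb3 to Gbb4.
B to G spans six letter names (B-C-D-E-F-G) — that makes it a sixth of some quality.
A major sixth would be 9 semitones, but Bbb3 to Gbb4 is 8 — one semitone narrower, making it a minor sixth.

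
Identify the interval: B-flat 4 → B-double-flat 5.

B to B is the same letter name, plus an octave: an octave.
A perfect octave would be 12 semitones; Bb4 to Bbb5 is 11, one semitone narrower, so the interval is diminished.

diminished octave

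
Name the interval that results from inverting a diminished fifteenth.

First reduce the compound diminished fifteenth to its simple form, a diminished octave.
The rule of nine gives the new number: 9 − 8 = 1, so an octave becomes a unison.
Quality inverts too: diminished becomes augmented. That makes the inversion an augmented unison.

A1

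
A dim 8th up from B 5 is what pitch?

For an octave the letter name doesn't change: still B, an octave up.
Moving 11 semitones up from B5 (the size of a diminished octave) reaches Bb6.

B-flat 6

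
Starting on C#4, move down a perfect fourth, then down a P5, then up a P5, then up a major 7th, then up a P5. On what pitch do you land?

C##5

C#4 down a perfect fourth → G#3 (5 semitones).
Down a perfect fifth from G#3: C#3 (7 semitones down).
A perfect fifth up from C#3 is G#3.
A major seventh up from G#3 is F##4.
F##4 up a perfect fifth → C##5 (7 semitones).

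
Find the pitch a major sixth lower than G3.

Bb2

Counting six letter names down from G lands on B.
A major sixth spans 9 semitones, so from G3 the target pitch is Bb2.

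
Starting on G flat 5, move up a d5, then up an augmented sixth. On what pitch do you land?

B flat 6

Up a diminished fifth from Gb5: Dbb6 (6 semitones up).
Up an augmented sixth from Dbb6: Bb6 (10 semitones up).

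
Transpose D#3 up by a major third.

F##3

Three letter names up from D: F.
Moving 4 semitones up from D#3 (the size of a major third) reaches F##3.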